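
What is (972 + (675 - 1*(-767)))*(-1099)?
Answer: -2652986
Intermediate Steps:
(972 + (675 - 1*(-767)))*(-1099) = (972 + (675 + 767))*(-1099) = (972 + 1442)*(-1099) = 2414*(-1099) = -2652986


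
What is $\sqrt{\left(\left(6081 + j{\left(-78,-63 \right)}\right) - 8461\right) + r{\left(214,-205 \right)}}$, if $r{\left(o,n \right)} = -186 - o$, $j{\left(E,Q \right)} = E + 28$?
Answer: $i \sqrt{2830} \approx 53.198 i$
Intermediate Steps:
$j{\left(E,Q \right)} = 28 + E$
$\sqrt{\left(\left(6081 + j{\left(-78,-63 \right)}\right) - 8461\right) + r{\left(214,-205 \right)}} = \sqrt{\left(\left(6081 + \left(28 - 78\right)\right) - 8461\right) - 400} = \sqrt{\left(\left(6081 - 50\right) - 8461\right) - 400} = \sqrt{\left(6031 - 8461\right) - 400} = \sqrt{-2430 - 400} = \sqrt{-2830} = i \sqrt{2830}$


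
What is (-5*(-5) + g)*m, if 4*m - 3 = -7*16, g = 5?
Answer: -1635/2 ≈ -817.50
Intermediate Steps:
m = -109/4 (m = 3/4 + (-7*16)/4 = 3/4 + (1/4)*(-112) = 3/4 - 28 = -109/4 ≈ -27.250)
(-5*(-5) + g)*m = (-5*(-5) + 5)*(-109/4) = (25 + 5)*(-109/4) = 30*(-109/4) = -1635/2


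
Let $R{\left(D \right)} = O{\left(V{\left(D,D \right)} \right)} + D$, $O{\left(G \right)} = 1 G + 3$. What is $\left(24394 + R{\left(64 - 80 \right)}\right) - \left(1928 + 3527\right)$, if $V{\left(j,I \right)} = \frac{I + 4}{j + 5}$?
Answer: $\frac{208198}{11} \approx 18927.0$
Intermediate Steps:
$V{\left(j,I \right)} = \frac{4 + I}{5 + j}$
$O{\left(G \right)} = 3 + G$ ($O{\left(G \right)} = G + 3 = 3 + G$)
$R{\left(D \right)} = 3 + D + \frac{4 + D}{5 + D}$ ($R{\left(D \right)} = \left(3 + \frac{4 + D}{5 + D}\right) + D = 3 + D + \frac{4 + D}{5 + D}$)
$\left(24394 + R{\left(64 - 80 \right)}\right) - \left(1928 + 3527\right) = \left(24394 + \frac{19 + \left(64 - 80\right)^{2} + 9 \left(64 - 80\right)}{5 + \left(64 - 80\right)}\right) - \left(1928 + 3527\right) = \left(24394 + \frac{19 + \left(64 - 80\right)^{2} + 9 \left(64 - 80\right)}{5 + \left(64 - 80\right)}\right) - 5455 = \left(24394 + \frac{19 + \left(-16\right)^{2} + 9 \left(-16\right)}{5 - 16}\right) - 5455 = \left(24394 + \frac{19 + 256 - 144}{-11}\right) + \left(-9416 + 3961\right) = \left(24394 - \frac{131}{11}\right) - 5455 = \frac{268203}{11} - 5455 = \frac{208198}{11}$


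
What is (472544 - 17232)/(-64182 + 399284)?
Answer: 227656/167551 ≈ 1.3587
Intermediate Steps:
(472544 - 17232)/(-64182 + 399284) = 455312/335102 = 455312*(1/335102) = 227656/167551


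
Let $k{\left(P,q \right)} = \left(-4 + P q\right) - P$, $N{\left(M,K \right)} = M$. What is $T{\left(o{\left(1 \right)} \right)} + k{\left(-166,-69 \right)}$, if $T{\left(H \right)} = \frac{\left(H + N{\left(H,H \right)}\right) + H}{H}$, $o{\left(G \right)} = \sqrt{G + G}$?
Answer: $11619$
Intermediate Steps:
$o{\left(G \right)} = \sqrt{2} \sqrt{G}$ ($o{\left(G \right)} = \sqrt{2 G} = \sqrt{2} \sqrt{G}$)
$k{\left(P,q \right)} = -4 - P + P q$
$T{\left(H \right)} = 3$ ($T{\left(H \right)} = \frac{\left(H + H\right) + H}{H} = \frac{2 H + H}{H} = \frac{3 H}{H} = 3$)
$T{\left(o{\left(1 \right)} \right)} + k{\left(-166,-69 \right)} = 3 - -11616 = 3 + \left(-4 + 166 + 11454\right) = 3 + 11616 = 11619$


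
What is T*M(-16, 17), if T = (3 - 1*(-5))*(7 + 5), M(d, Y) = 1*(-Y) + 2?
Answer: -1440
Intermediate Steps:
M(d, Y) = 2 - Y (M(d, Y) = -Y + 2 = 2 - Y)
T = 96 (T = (3 + 5)*12 = 8*12 = 96)
T*M(-16, 17) = 96*(2 - 1*17) = 96*(2 - 17) = 96*(-15) = -1440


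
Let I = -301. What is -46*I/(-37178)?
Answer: -6923/18589 ≈ -0.37242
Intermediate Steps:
-46*I/(-37178) = -46*(-301)/(-37178) = 13846*(-1/37178) = -6923/18589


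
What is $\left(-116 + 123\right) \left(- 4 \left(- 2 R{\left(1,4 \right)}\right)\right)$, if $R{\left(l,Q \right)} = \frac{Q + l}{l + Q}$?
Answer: $56$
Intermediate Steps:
$R{\left(l,Q \right)} = 1$ ($R{\left(l,Q \right)} = \frac{Q + l}{Q + l} = 1$)
$\left(-116 + 123\right) \left(- 4 \left(- 2 R{\left(1,4 \right)}\right)\right) = \left(-116 + 123\right) \left(- 4 \left(\left(-2\right) 1\right)\right) = 7 \left(\left(-4\right) \left(-2\right)\right) = 7 \cdot 8 = 56$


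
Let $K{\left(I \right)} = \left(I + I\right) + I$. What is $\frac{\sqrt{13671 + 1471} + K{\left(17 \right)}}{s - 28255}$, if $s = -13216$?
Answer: $- \frac{51}{41471} - \frac{\sqrt{15142}}{41471} \approx -0.004197$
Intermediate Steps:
$K{\left(I \right)} = 3 I$ ($K{\left(I \right)} = 2 I + I = 3 I$)
$\frac{\sqrt{13671 + 1471} + K{\left(17 \right)}}{s - 28255} = \frac{\sqrt{13671 + 1471} + 3 \cdot 17}{-13216 - 28255} = \frac{\sqrt{15142} + 51}{-41471} = \left(51 + \sqrt{15142}\right) \left(- \frac{1}{41471}\right) = - \frac{51}{41471} - \frac{\sqrt{15142}}{41471}$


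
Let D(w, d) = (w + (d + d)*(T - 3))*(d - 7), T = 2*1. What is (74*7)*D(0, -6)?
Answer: -80808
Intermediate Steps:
T = 2
D(w, d) = (-7 + d)*(w - 2*d) (D(w, d) = (w + (d + d)*(2 - 3))*(d - 7) = (w + (2*d)*(-1))*(-7 + d) = (w - 2*d)*(-7 + d) = (-7 + d)*(w - 2*d))
(74*7)*D(0, -6) = (74*7)*(-7*0 - 2*(-6)² + 14*(-6) - 6*0) = 518*(0 - 2*36 - 84 + 0) = 518*(0 - 72 - 84 + 0) = 518*(-156) = -80808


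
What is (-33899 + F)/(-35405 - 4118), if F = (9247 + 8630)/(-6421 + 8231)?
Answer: 61339313/71536630 ≈ 0.85745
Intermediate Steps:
F = 17877/1810 ≈ 9.8768
(-33899 + F)/(-35405 - 4118) = (-33899 + 17877/1810)/(-35405 - 4118) = -61339313/1810/(-39523) = -61339313/1810*(-1/39523) = 61339313/71536630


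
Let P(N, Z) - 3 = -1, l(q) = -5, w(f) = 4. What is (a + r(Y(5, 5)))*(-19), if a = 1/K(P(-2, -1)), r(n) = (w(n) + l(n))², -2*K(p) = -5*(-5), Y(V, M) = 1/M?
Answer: -437/25 ≈ -17.480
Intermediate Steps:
P(N, Z) = 2 (P(N, Z) = 3 - 1 = 2)
K(p) = -25/2 (K(p) = -(-5)*(-5)/2 = -½*25 = -25/2)
r(n) = 1 (r(n) = (4 - 5)² = (-1)² = 1)
a = -2/25 (a = 1/(-25/2) = -2/25 ≈ -0.080000)
(a + r(Y(5, 5)))*(-19) = (-2/25 + 1)*(-19) = (23/25)*(-19) = -437/25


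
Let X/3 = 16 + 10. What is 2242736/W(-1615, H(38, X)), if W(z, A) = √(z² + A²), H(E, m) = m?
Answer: 2242736*√2614309/2614309 ≈ 1387.1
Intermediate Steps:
X = 78 (X = 3*(16 + 10) = 3*26 = 78)
W(z, A) = √(A² + z²)
2242736/W(-1615, H(38, X)) = 2242736/(√(78² + (-1615)²)) = 2242736/(√(6084 + 2608225)) = 2242736/(√2614309) = 2242736*(√2614309/2614309) = 2242736*√2614309/2614309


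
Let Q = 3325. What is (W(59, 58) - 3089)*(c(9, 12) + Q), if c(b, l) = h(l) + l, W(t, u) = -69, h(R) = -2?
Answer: -10531930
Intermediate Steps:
c(b, l) = -2 + l
(W(59, 58) - 3089)*(c(9, 12) + Q) = (-69 - 3089)*((-2 + 12) + 3325) = -3158*(10 + 3325) = -3158*3335 = -10531930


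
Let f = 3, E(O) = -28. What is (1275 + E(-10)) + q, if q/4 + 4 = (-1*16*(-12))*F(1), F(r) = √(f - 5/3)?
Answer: 1231 + 512*√3 ≈ 2117.8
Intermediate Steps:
F(r) = 2*√3/3 (F(r) = √(3 - 5/3) = √(4/3) = 2*√3/3)
q = -16 + 512*√3 (q = -16 + 4*((-1*16*(-12))*(2*√3/3)) = -16 + 4*((-16*(-12))*(2*√3/3)) = -16 + 4*(192*(2*√3/3)) = -16 + 4*(128*√3) = -16 + 512*√3 ≈ 870.81)
(1275 + E(-10)) + q = (1275 - 28) + (-16 + 512*√3) = 1247 + (-16 + 512*√3) = 1231 + 512*√3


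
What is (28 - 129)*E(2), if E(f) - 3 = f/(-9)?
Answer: -2525/9 ≈ -280.56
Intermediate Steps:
E(f) = 3 - f/9 (E(f) = 3 + f/(-9) = 3 + f*(-⅑) = 3 - f/9)
(28 - 129)*E(2) = (28 - 129)*(3 - ⅑*2) = -101*(3 - 2/9) = -101*25/9 = -2525/9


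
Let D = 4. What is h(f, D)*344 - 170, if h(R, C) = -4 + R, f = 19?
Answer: 4990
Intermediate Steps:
h(f, D)*344 - 170 = (-4 + 19)*344 - 170 = 15*344 - 170 = 5160 - 170 = 4990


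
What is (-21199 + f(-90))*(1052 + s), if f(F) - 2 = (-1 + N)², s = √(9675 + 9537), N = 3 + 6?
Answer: -22231916 - 42266*√4803 ≈ -2.5161e+7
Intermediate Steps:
N = 9
s = 2*√4803 (s = √19212 = 2*√4803 ≈ 138.61)
f(F) = 66 (f(F) = 2 + (-1 + 9)² = 2 + 8² = 2 + 64 = 66)
(-21199 + f(-90))*(1052 + s) = (-21199 + 66)*(1052 + 2*√4803) = -21133*(1052 + 2*√4803) = -22231916 - 42266*√4803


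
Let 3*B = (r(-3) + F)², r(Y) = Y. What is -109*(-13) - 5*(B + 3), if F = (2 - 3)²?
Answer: 4186/3 ≈ 1395.3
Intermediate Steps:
F = 1 (F = (-1)² = 1)
B = 4/3 (B = (-3 + 1)²/3 = (⅓)*(-2)² = (⅓)*4 = 4/3 ≈ 1.3333)
-109*(-13) - 5*(B + 3) = -109*(-13) - 5*(4/3 + 3) = 1417 - 5*13/3 = 1417 - 65/3 = 4186/3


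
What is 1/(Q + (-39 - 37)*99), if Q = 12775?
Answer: 1/5251 ≈ 0.00019044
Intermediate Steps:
1/(Q + (-39 - 37)*99) = 1/(12775 + (-39 - 37)*99) = 1/(12775 - 76*99) = 1/(12775 - 7524) = 1/5251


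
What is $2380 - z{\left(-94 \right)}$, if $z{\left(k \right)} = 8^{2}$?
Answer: $2316$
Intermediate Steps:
$z{\left(k \right)} = 64$
$2380 - z{\left(-94 \right)} = 2380 - 64 = 2316$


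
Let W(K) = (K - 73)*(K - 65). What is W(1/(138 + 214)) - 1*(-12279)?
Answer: 2109293121/123904 ≈ 17024.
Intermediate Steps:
W(K) = (-73 + K)*(-65 + K)
W(1/(138 + 214)) - 1*(-12279) = (4745 + (1/(138 + 214))**2 - 138/(138 + 214)) - 1*(-12279) = (4745 + (1/352)**2 - 138/352) + 12279 = (4745 + (1/352)**2 - 138*1/352) + 12279 = (4745 + 1/123904 - 69/176) + 12279 = 587875905/123904 + 12279 = 2109293121/123904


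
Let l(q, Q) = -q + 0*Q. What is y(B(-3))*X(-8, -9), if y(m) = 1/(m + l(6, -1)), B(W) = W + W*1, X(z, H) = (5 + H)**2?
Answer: -4/3 ≈ -1.3333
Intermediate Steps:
l(q, Q) = -q (l(q, Q) = -q + 0 = -q)
B(W) = 2*W (B(W) = W + W = 2*W)
y(m) = 1/(-6 + m) (y(m) = 1/(m - 1*6) = 1/(m - 6) = 1/(-6 + m))
y(B(-3))*X(-8, -9) = (5 - 9)**2/(-6 + 2*(-3)) = (-4)**2/(-6 - 6) = 16/(-12) = -1/12*16 = -4/3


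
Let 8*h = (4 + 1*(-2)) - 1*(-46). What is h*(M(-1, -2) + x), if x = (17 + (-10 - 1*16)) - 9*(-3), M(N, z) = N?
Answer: 102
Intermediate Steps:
x = 18 (x = (17 + (-10 - 16)) + 27 = (17 - 26) + 27 = -9 + 27 = 18)
h = 6 (h = ((4 + 1*(-2)) - 1*(-46))/8 = ((4 - 2) + 46)/8 = (2 + 46)/8 = (⅛)*48 = 6)
h*(M(-1, -2) + x) = 6*(-1 + 18) = 6*17 = 102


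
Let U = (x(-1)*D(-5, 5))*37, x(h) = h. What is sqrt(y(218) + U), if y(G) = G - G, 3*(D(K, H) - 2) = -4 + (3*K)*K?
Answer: I*sqrt(8547)/3 ≈ 30.817*I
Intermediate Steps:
D(K, H) = 2/3 + K**2 (D(K, H) = 2 + (-4 + (3*K)*K)/3 = 2 + (-4 + 3*K**2)/3 = 2 + (-4/3 + K**2) = 2/3 + K**2)
U = -2849/3 (U = -(2/3 + (-5)**2)*37 = -(2/3 + 25)*37 = -1*77/3*37 = -77/3*37 = -2849/3 ≈ -949.67)
y(G) = 0
sqrt(y(218) + U) = sqrt(0 - 2849/3) = sqrt(-2849/3) = I*sqrt(8547)/3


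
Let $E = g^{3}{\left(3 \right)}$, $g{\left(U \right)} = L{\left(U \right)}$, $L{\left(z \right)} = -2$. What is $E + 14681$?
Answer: $14673$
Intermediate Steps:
$g{\left(U \right)} = -2$
$E = -8$ ($E = \left(-2\right)^{3} = -8$)
$E + 14681 = -8 + 14681 = 14673$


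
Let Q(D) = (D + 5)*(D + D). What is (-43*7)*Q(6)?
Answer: -39732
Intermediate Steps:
Q(D) = 2*D*(5 + D) (Q(D) = (5 + D)*(2*D) = 2*D*(5 + D))
(-43*7)*Q(6) = (-43*7)*(2*6*(5 + 6)) = -602*6*11 = -301*132 = -39732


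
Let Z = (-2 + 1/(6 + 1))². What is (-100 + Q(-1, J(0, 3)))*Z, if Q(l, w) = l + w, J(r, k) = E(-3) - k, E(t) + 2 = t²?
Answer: -16393/49 ≈ -334.55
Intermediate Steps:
E(t) = -2 + t²
J(r, k) = 7 - k (J(r, k) = (-2 + (-3)²) - k = (-2 + 9) - k = 7 - k)
Z = 169/49 (Z = (-2 + 1/7)² = (-2 + ⅐)² = (-13/7)² = 169/49 ≈ 3.4490)
(-100 + Q(-1, J(0, 3)))*Z = (-100 + (-1 + (7 - 1*3)))*(169/49) = (-100 + (-1 + (7 - 3)))*(169/49) = (-100 + (-1 + 4))*(169/49) = (-100 + 3)*(169/49) = -97*169/49 = -16393/49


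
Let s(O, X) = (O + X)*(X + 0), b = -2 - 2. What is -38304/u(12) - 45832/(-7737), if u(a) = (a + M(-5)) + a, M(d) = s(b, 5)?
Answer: -295028920/224373 ≈ -1314.9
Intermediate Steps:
b = -4
s(O, X) = X*(O + X) (s(O, X) = (O + X)*X = X*(O + X))
M(d) = 5 (M(d) = 5*(-4 + 5) = 5*1 = 5)
u(a) = 5 + 2*a (u(a) = (a + 5) + a = (5 + a) + a = 5 + 2*a)
-38304/u(12) - 45832/(-7737) = -38304/(5 + 2*12) - 45832/(-7737) = -38304/(5 + 24) - 45832*(-1/7737) = -38304/29 + 45832/7737 = -295028920/224373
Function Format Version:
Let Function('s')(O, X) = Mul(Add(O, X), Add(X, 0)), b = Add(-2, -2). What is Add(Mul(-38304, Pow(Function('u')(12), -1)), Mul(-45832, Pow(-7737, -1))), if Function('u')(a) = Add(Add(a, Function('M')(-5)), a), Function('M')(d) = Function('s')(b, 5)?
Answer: Rational(-295028920, 224373) ≈ -1314.9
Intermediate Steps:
b = -4
Function('s')(O, X) = Mul(X, Add(O, X)) (Function('s')(O, X) = Mul(Add(O, X), X) = Mul(X, Add(O, X)))
Function('M')(d) = 5 (Function('M')(d) = Mul(5, Add(-4, 5)) = Mul(5, 1) = 5)
Function('u')(a) = Add(5, Mul(2, a)) (Function('u')(a) = Add(Add(a, 5), a) = Add(Add(5, a), a) = Add(5, Mul(2, a)))
Add(Mul(-38304, Pow(Function('u')(12), -1)), Mul(-45832, Pow(-7737, -1))) = Add(Mul(-38304, Pow(Add(5, Mul(2, 12)), -1)), Mul(-45832, Pow(-7737, -1))) = Add(Mul(-38304, Pow(Add(5, 24), -1)), Mul(-45832, Rational(-1, 7737))) = Add(Mul(-38304, Pow(29, -1)), Rational(45832, 7737)) = Add(Mul(-38304, Rational(1, 29)), Rational(45832, 7737)) = Add(Rational(-38304, 29), Rational(45832, 7737)) = Rational(-295028920, 224373)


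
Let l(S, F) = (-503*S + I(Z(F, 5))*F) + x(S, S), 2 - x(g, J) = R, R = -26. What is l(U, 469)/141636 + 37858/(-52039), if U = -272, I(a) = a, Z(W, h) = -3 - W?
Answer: -221831821/167513541 ≈ -1.3243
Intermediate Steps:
x(g, J) = 28 (x(g, J) = 2 - 1*(-26) = 2 + 26 = 28)
l(S, F) = 28 - 503*S + F*(-3 - F) (l(S, F) = (-503*S + (-3 - F)*F) + 28 = (-503*S + F*(-3 - F)) + 28 = 28 - 503*S + F*(-3 - F))
l(U, 469)/141636 + 37858/(-52039) = (28 - 503*(-272) - 1*469*(3 + 469))/141636 + 37858/(-52039) = (28 + 136816 - 1*469*472)*(1/141636) + 37858*(-1/52039) = (28 + 136816 - 221368)*(1/141636) - 37858/52039 = -84524*1/141636 - 37858/52039 = -1921/3219 - 37858/52039 = -221831821/167513541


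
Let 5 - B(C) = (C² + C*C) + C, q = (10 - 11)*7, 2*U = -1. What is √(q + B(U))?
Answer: I*√2 ≈ 1.4142*I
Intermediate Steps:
U = -½ (U = (½)*(-1) = -½ ≈ -0.50000)
q = -7 (q = -1*7 = -7)
B(C) = 5 - C - 2*C² (B(C) = 5 - ((C² + C*C) + C) = 5 - ((C² + C²) + C) = 5 - (2*C² + C) = 5 - (C + 2*C²) = 5 + (-C - 2*C²) = 5 - C - 2*C²)
√(q + B(U)) = √(-7 + (5 - 1*(-½) - 2*(-½)²)) = √(-7 + (5 + ½ - 2*¼)) = √(-7 + (5 + ½ - ½)) = √(-7 + 5) = √(-2) = I*√2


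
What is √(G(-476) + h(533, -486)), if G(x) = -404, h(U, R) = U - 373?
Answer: 2*I*√61 ≈ 15.62*I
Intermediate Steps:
h(U, R) = -373 + U
√(G(-476) + h(533, -486)) = √(-404 + (-373 + 533)) = √(-404 + 160) = √(-244) = 2*I*√61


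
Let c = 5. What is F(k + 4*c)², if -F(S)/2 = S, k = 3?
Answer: 2116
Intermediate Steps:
F(S) = -2*S
F(k + 4*c)² = (-2*(3 + 4*5))² = (-2*(3 + 20))² = (-2*23)² = (-46)² = 2116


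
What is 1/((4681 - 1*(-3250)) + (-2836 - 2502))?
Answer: 1/2593 ≈ 0.00038565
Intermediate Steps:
1/((4681 - 1*(-3250)) + (-2836 - 2502)) = 1/((4681 + 3250) - 5338) = 1/(7931 - 5338) = 1/2593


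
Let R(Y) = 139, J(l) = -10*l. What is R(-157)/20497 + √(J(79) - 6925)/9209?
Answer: 139/20497 + I*√7715/9209 ≈ 0.0067815 + 0.009538*I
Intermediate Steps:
R(-157)/20497 + √(J(79) - 6925)/9209 = 139/20497 + √(-10*79 - 6925)/9209 = 139*(1/20497) + √(-790 - 6925)*(1/9209) = 139/20497 + √(-7715)*(1/9209) = 139/20497 + (I*√7715)*(1/9209) = 139/20497 + I*√7715/9209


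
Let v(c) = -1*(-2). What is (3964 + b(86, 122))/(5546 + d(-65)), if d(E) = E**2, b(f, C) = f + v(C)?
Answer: 4052/9771 ≈ 0.41470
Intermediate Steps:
v(c) = 2
b(f, C) = 2 + f (b(f, C) = f + 2 = 2 + f)
(3964 + b(86, 122))/(5546 + d(-65)) = (3964 + (2 + 86))/(5546 + (-65)**2) = (3964 + 88)/(5546 + 4225) = 4052/9771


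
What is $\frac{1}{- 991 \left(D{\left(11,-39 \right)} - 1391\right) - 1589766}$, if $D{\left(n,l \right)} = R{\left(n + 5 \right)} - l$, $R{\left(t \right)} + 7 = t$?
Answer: $- \frac{1}{258853} \approx -3.8632 \cdot 10^{-6}$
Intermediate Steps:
$R{\left(t \right)} = -7 + t$
$D{\left(n,l \right)} = -2 + n - l$ ($D{\left(n,l \right)} = \left(-7 + \left(n + 5\right)\right) - l = \left(-7 + \left(5 + n\right)\right) - l = \left(-2 + n\right) - l = -2 + n - l$)
$\frac{1}{- 991 \left(D{\left(11,-39 \right)} - 1391\right) - 1589766} = \frac{1}{- 991 \left(\left(-2 + 11 - -39\right) - 1391\right) - 1589766} = \frac{1}{- 991 \left(\left(-2 + 11 + 39\right) - 1391\right) - 1589766} = \frac{1}{- 991 \left(48 - 1391\right) - 1589766} = \frac{1}{\left(-991\right) \left(-1343\right) - 1589766} = \frac{1}{1330913 - 1589766} = \frac{1}{-258853} = - \frac{1}{258853}$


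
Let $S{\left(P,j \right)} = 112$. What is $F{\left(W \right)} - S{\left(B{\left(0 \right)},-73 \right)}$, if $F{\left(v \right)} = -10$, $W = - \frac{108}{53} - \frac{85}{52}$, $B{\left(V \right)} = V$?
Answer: $-122$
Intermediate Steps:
$W = - \frac{10121}{2756}$ ($W = \left(-108\right) \frac{1}{53} - \frac{85}{52} = - \frac{108}{53} - \frac{85}{52} = - \frac{10121}{2756} \approx -3.6724$)
$F{\left(W \right)} - S{\left(B{\left(0 \right)},-73 \right)} = -10 - 112 = -122$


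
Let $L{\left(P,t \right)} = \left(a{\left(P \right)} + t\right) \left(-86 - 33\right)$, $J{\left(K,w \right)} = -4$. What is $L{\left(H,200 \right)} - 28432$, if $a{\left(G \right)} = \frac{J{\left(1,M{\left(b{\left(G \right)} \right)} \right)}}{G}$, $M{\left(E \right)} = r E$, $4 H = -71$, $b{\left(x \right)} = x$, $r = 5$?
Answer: $- \frac{3710376}{71} \approx -52259.0$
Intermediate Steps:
$H = - \frac{71}{4}$ ($H = \frac{1}{4} \left(-71\right) = - \frac{71}{4} \approx -17.75$)
$M{\left(E \right)} = 5 E$
$a{\left(G \right)} = - \frac{4}{G}$
$L{\left(P,t \right)} = - 119 t + \frac{476}{P}$ ($L{\left(P,t \right)} = \left(- \frac{4}{P} + t\right) \left(-86 - 33\right) = \left(t - \frac{4}{P}\right) \left(-119\right) = - 119 t + \frac{476}{P}$)
$L{\left(H,200 \right)} - 28432 = \left(\left(-119\right) 200 + \frac{476}{- \frac{71}{4}}\right) - 28432 = \left(-23800 + 476 \left(- \frac{4}{71}\right)\right) - 28432 = \left(-23800 - \frac{1904}{71}\right) - 28432 = - \frac{1691704}{71} - 28432 = - \frac{3710376}{71}$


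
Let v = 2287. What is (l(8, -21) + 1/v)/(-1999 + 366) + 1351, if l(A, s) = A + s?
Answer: 5045570251/3734671 ≈ 1351.0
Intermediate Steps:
(l(8, -21) + 1/v)/(-1999 + 366) + 1351 = ((8 - 21) + 1/2287)/(-1999 + 366) + 1351 = (-13 + 1/2287)/(-1633) + 1351 = -29730/2287*(-1/1633) + 1351 = 29730/3734671 + 1351 = 5045570251/3734671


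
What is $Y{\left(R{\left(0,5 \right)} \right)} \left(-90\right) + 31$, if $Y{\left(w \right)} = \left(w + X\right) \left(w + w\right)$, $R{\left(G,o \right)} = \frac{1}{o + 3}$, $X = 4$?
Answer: $- \frac{989}{16} \approx -61.813$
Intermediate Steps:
$R{\left(G,o \right)} = \frac{1}{3 + o}$
$Y{\left(w \right)} = 2 w \left(4 + w\right)$ ($Y{\left(w \right)} = \left(w + 4\right) \left(w + w\right) = \left(4 + w\right) 2 w = 2 w \left(4 + w\right)$)
$Y{\left(R{\left(0,5 \right)} \right)} \left(-90\right) + 31 = \frac{2 \left(4 + \frac{1}{3 + 5}\right)}{3 + 5} \left(-90\right) + 31 = \frac{2 \left(4 + \frac{1}{8}\right)}{8} \left(-90\right) + 31 = 2 \cdot \frac{1}{8} \left(4 + \frac{1}{8}\right) \left(-90\right) + 31 = 2 \cdot \frac{1}{8} \cdot \frac{33}{8} \left(-90\right) + 31 = \frac{33}{32} \left(-90\right) + 31 = - \frac{1485}{16} + 31 = - \frac{989}{16}$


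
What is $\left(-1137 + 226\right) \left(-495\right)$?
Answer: $450945$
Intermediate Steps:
$\left(-1137 + 226\right) \left(-495\right) = \left(-911\right) \left(-495\right) = 450945$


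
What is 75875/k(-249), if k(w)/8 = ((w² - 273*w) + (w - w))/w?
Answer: -75875/4176 ≈ -18.169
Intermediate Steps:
k(w) = 8*(w² - 273*w)/w (k(w) = 8*(((w² - 273*w) + (w - w))/w) = 8*(((w² - 273*w) + 0)/w) = 8*((w² - 273*w)/w) = 8*(w² - 273*w)/w)
75875/k(-249) = 75875/(-2184 + 8*(-249)) = 75875/(-2184 - 1992) = 75875/(-4176) = 75875*(-1/4176) = -75875/4176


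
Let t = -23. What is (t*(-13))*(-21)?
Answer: -6279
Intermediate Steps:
(t*(-13))*(-21) = -23*(-13)*(-21) = 299*(-21) = -6279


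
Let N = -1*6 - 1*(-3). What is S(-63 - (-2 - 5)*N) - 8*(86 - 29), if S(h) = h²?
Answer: 6600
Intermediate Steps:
N = -3 (N = -6 + 3 = -3)
S(-63 - (-2 - 5)*N) - 8*(86 - 29) = (-63 - (-2 - 5)*(-3))² - 8*(86 - 29) = (-63 - (-7)*(-3))² - 8*57 = (-63 - 1*21)² - 1*456 = (-63 - 21)² - 456 = (-84)² - 456 = 7056 - 456 = 6600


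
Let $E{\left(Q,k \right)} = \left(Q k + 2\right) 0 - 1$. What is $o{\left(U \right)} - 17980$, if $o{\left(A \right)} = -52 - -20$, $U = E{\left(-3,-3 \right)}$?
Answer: $-18012$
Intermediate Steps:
$E{\left(Q,k \right)} = -1$ ($E{\left(Q,k \right)} = \left(2 + Q k\right) 0 - 1 = 0 - 1 = -1$)
$U = -1$
$o{\left(A \right)} = -32$ ($o{\left(A \right)} = -52 + 20 = -32$)
$o{\left(U \right)} - 17980 = -32 - 17980 = -18012$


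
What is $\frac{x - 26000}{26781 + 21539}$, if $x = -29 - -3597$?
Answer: $- \frac{701}{1510} \approx -0.46424$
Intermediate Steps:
$x = 3568$ ($x = -29 + 3597 = 3568$)
$\frac{x - 26000}{26781 + 21539} = \frac{3568 - 26000}{26781 + 21539} = - \frac{22432}{48320} = \left(-22432\right) \frac{1}{48320} = - \frac{701}{1510}$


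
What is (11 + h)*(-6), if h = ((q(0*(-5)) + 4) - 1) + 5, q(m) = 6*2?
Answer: -186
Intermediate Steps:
q(m) = 12
h = 20 (h = ((12 + 4) - 1) + 5 = (16 - 1) + 5 = 15 + 5 = 20)
(11 + h)*(-6) = (11 + 20)*(-6) = 31*(-6) = -186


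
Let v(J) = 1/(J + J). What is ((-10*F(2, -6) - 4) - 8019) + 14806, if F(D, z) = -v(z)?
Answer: 40693/6 ≈ 6782.2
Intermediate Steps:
v(J) = 1/(2*J)
F(D, z) = -1/(2*z)
((-10*F(2, -6) - 4) - 8019) + 14806 = ((-(-5)/(-6) - 4) - 8019) + 14806 = ((-(-5)*(-1)/6 - 4) - 8019) + 14806 = ((-10*1/12 - 4) - 8019) + 14806 = ((-⅚ - 4) - 8019) + 14806 = (-29/6 - 8019) + 14806 = -48143/6 + 14806 = 40693/6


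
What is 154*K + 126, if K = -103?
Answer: -15736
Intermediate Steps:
154*K + 126 = 154*(-103) + 126 = -15862 + 126 = -15736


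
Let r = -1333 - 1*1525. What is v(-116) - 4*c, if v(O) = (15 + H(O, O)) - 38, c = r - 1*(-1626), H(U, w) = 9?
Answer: 4914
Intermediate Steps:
r = -2858 (r = -1333 - 1525 = -2858)
c = -1232 (c = -2858 - 1*(-1626) = -2858 + 1626 = -1232)
v(O) = -14 (v(O) = (15 + 9) - 38 = 24 - 38 = -14)
v(-116) - 4*c = -14 - 4*(-1232) = -14 + 4928 = 4914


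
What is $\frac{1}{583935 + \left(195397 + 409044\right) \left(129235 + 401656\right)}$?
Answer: $\frac{1}{320892870866} \approx 3.1163 \cdot 10^{-12}$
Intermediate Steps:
$\frac{1}{583935 + \left(195397 + 409044\right) \left(129235 + 401656\right)} = \frac{1}{583935 + 604441 \cdot 530891} = \frac{1}{583935 + 320892286931} = \frac{1}{320892870866}$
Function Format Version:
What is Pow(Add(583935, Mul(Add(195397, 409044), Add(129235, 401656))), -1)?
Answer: Rational(1, 320892870866) ≈ 3.1163e-12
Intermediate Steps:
Pow(Add(583935, Mul(Add(195397, 409044), Add(129235, 401656))), -1) = Pow(Add(583935, Mul(604441, 530891)), -1) = Pow(Add(583935, 320892286931), -1) = Pow(320892870866, -1) = Rational(1, 320892870866)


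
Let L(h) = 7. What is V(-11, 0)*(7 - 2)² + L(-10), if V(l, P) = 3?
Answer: 82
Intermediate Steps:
V(-11, 0)*(7 - 2)² + L(-10) = 3*(7 - 2)² + 7 = 3*5² + 7 = 3*25 + 7 = 75 + 7 = 82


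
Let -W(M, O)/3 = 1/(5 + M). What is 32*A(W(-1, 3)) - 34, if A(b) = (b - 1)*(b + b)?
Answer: 50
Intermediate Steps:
W(M, O) = -3/(5 + M)
A(b) = 2*b*(-1 + b) (A(b) = (-1 + b)*(2*b) = 2*b*(-1 + b))
32*A(W(-1, 3)) - 34 = 32*(2*(-3/(5 - 1))*(-1 - 3/(5 - 1))) - 34 = 32*(2*(-3/4)*(-1 - 3/4)) - 34 = 32*(2*(-3/4)*(-7/4)) - 34 = 32*(21/8) - 34 = 84 - 34 = 50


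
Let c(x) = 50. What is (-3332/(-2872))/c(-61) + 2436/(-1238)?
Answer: -43210573/22222100 ≈ -1.9445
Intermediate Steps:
(-3332/(-2872))/c(-61) + 2436/(-1238) = -3332/(-2872)/50 + 2436/(-1238) = -3332*(-1/2872)*(1/50) + 2436*(-1/1238) = (833/718)*(1/50) - 1218/619 = 833/35900 - 1218/619 = -43210573/22222100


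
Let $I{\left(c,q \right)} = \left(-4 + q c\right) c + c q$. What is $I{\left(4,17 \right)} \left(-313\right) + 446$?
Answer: $-100966$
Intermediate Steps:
$I{\left(c,q \right)} = c q + c \left(-4 + c q\right)$ ($I{\left(c,q \right)} = \left(-4 + c q\right) c + c q = c \left(-4 + c q\right) + c q = c q + c \left(-4 + c q\right)$)
$I{\left(4,17 \right)} \left(-313\right) + 446 = 4 \left(-4 + 17 + 4 \cdot 17\right) \left(-313\right) + 446 = 4 \left(-4 + 17 + 68\right) \left(-313\right) + 446 = 4 \cdot 81 \left(-313\right) + 446 = 324 \left(-313\right) + 446 = -101412 + 446 = -100966$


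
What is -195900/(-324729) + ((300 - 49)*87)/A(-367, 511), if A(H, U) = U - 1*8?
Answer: 2396548291/54446229 ≈ 44.017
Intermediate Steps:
A(H, U) = -8 + U (A(H, U) = U - 8 = -8 + U)
-195900/(-324729) + ((300 - 49)*87)/A(-367, 511) = -195900/(-324729) + ((300 - 49)*87)/(-8 + 511) = -195900*(-1/324729) + (251*87)/503 = 65300/108243 + 21837*(1/503) = 65300/108243 + 21837/503 = 2396548291/54446229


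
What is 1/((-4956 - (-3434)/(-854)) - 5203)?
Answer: -427/4339610 ≈ -9.8396e-5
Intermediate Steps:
1/((-4956 - (-3434)/(-854)) - 5203) = 1/((-4956 - (-3434)*(-1)/854) - 5203) = 1/((-4956 - 1*1717/427) - 5203) = 1/((-4956 - 1717/427) - 5203) = 1/(-2117929/427 - 5203) = 1/(-4339610/427) = -427/4339610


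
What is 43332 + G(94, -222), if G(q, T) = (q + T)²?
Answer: 59716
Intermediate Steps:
G(q, T) = (T + q)²
43332 + G(94, -222) = 43332 + (-222 + 94)² = 43332 + (-128)² = 43332 + 16384 = 59716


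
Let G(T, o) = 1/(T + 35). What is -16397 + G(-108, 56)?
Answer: -1196982/73 ≈ -16397.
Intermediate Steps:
G(T, o) = 1/(35 + T)
-16397 + G(-108, 56) = -16397 + 1/(35 - 108) = -16397 + 1/(-73) = -16397 - 1/73 = -1196982/73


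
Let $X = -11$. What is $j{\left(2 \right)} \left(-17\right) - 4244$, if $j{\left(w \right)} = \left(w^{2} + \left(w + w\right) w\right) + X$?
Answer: $-4261$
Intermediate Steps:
$j{\left(w \right)} = -11 + 3 w^{2}$ ($j{\left(w \right)} = \left(w^{2} + \left(w + w\right) w\right) - 11 = \left(w^{2} + 2 w w\right) - 11 = \left(w^{2} + 2 w^{2}\right) - 11 = 3 w^{2} - 11 = -11 + 3 w^{2}$)
$j{\left(2 \right)} \left(-17\right) - 4244 = \left(-11 + 3 \cdot 2^{2}\right) \left(-17\right) - 4244 = \left(-11 + 3 \cdot 4\right) \left(-17\right) - 4244 = \left(-11 + 12\right) \left(-17\right) - 4244 = 1 \left(-17\right) - 4244 = -17 - 4244 = -4261$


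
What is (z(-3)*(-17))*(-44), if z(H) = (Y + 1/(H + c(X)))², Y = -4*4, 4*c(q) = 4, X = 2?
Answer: 203643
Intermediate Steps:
c(q) = 1 (c(q) = (¼)*4 = 1)
Y = -16
z(H) = (-16 + 1/(1 + H))² (z(H) = (-16 + 1/(H + 1))² = (-16 + 1/(1 + H))²)
(z(-3)*(-17))*(-44) = (((15 + 16*(-3))²/(1 - 3)²)*(-17))*(-44) = (((15 - 48)²/(-2)²)*(-17))*(-44) = (((¼)*(-33)²)*(-17))*(-44) = (((¼)*1089)*(-17))*(-44) = ((1089/4)*(-17))*(-44) = -18513/4*(-44) = 203643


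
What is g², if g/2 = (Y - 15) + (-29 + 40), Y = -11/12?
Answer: 3481/36 ≈ 96.694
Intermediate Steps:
Y = -11/12 (Y = -11*1/12 = -11/12 ≈ -0.91667)
g = -59/6 (g = 2*((-11/12 - 15) + (-29 + 40)) = 2*(-191/12 + 11) = 2*(-59/12) = -59/6 ≈ -9.8333)
g² = (-59/6)² = 3481/36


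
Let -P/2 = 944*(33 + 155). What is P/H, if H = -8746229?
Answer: 354944/8746229 ≈ 0.040583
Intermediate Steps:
P = -354944 (P = -1888*(33 + 155) = -1888*188 = -2*177472 = -354944)
P/H = -354944/(-8746229) = -354944*(-1/8746229) = 354944/8746229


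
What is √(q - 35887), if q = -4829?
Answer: 6*I*√1131 ≈ 201.78*I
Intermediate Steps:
√(q - 35887) = √(-4829 - 35887) = √(-40716) = 6*I*√1131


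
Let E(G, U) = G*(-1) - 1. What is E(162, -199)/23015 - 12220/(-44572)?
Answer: 68494516/256456145 ≈ 0.26708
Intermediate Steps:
E(G, U) = -1 - G (E(G, U) = -G - 1 = -1 - G)
E(162, -199)/23015 - 12220/(-44572) = (-1 - 1*162)/23015 - 12220/(-44572) = (-1 - 162)*(1/23015) - 12220*(-1/44572) = -163*1/23015 + 3055/11143 = -163/23015 + 3055/11143 = 68494516/256456145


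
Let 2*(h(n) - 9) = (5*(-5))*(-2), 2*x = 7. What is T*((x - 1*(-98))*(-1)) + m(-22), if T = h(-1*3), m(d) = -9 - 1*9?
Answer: -3469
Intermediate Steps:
m(d) = -18 (m(d) = -9 - 9 = -18)
x = 7/2 (x = (½)*7 = 7/2 ≈ 3.5000)
h(n) = 34 (h(n) = 9 + ((5*(-5))*(-2))/2 = 9 + (-25*(-2))/2 = 9 + (½)*50 = 9 + 25 = 34)
T = 34
T*((x - 1*(-98))*(-1)) + m(-22) = 34*((7/2 - 1*(-98))*(-1)) - 18 = 34*((7/2 + 98)*(-1)) - 18 = 34*((203/2)*(-1)) - 18 = 34*(-203/2) - 18 = -3451 - 18 = -3469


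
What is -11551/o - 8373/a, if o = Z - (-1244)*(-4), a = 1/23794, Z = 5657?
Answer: -135673708873/681 ≈ -1.9923e+8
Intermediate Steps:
a = 1/23794 ≈ 4.2027e-5
o = 681 (o = 5657 - (-1244)*(-4) = 5657 - 1*4976 = 5657 - 4976 = 681)
-11551/o - 8373/a = -11551/681 - 8373/1/23794 = -11551*1/681 - 8373*23794 = -11551/681 - 199227162 = -135673708873/681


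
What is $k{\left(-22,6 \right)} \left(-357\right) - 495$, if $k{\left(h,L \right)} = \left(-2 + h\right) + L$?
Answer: $5931$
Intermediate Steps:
$k{\left(h,L \right)} = -2 + L + h$
$k{\left(-22,6 \right)} \left(-357\right) - 495 = \left(-2 + 6 - 22\right) \left(-357\right) - 495 = \left(-18\right) \left(-357\right) - 495 = 6426 - 495 = 5931$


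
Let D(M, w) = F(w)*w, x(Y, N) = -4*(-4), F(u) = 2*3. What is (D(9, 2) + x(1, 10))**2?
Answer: 784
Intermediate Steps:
F(u) = 6
x(Y, N) = 16
D(M, w) = 6*w
(D(9, 2) + x(1, 10))**2 = (6*2 + 16)**2 = (12 + 16)**2 = 28**2 = 784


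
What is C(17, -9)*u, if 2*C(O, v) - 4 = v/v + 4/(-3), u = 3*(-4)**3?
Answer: -352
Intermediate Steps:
u = -192 (u = 3*(-64) = -192)
C(O, v) = 11/6 (C(O, v) = 2 + (v/v + 4/(-3))/2 = 2 + (1 + 4*(-1/3))/2 = 2 + (1 - 4/3)/2 = 2 + (1/2)*(-1/3) = 2 - 1/6 = 11/6)
C(17, -9)*u = (11/6)*(-192) = -352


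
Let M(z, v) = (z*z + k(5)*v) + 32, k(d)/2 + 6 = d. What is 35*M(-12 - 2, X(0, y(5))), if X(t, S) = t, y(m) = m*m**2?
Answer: 7980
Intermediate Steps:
y(m) = m**3
k(d) = -12 + 2*d
M(z, v) = 32 + z**2 - 2*v (M(z, v) = (z*z + (-12 + 2*5)*v) + 32 = (z**2 + (-12 + 10)*v) + 32 = (z**2 - 2*v) + 32 = 32 + z**2 - 2*v)
35*M(-12 - 2, X(0, y(5))) = 35*(32 + (-12 - 2)**2 - 2*0) = 35*(32 + (-14)**2 + 0) = 35*(32 + 196 + 0) = 35*228 = 7980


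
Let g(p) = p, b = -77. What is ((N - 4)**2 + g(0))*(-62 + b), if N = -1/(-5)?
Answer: -50179/25 ≈ -2007.2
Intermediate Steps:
N = 1/5 (N = -1*(-1/5) = 1/5 ≈ 0.20000)
((N - 4)**2 + g(0))*(-62 + b) = ((1/5 - 4)**2 + 0)*(-62 - 77) = ((-19/5)**2 + 0)*(-139) = (361/25 + 0)*(-139) = (361/25)*(-139) = -50179/25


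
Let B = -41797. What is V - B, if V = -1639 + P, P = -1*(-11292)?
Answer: 51450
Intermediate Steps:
P = 11292
V = 9653 (V = -1639 + 11292 = 9653)
V - B = 9653 - 1*(-41797) = 9653 + 41797 = 51450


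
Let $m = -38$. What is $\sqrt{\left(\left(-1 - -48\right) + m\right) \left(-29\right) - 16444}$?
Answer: $i \sqrt{16705} \approx 129.25 i$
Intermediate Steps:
$\sqrt{\left(\left(-1 - -48\right) + m\right) \left(-29\right) - 16444} = \sqrt{\left(\left(-1 - -48\right) - 38\right) \left(-29\right) - 16444} = \sqrt{\left(\left(-1 + 48\right) - 38\right) \left(-29\right) - 16444} = \sqrt{\left(47 - 38\right) \left(-29\right) - 16444} = \sqrt{9 \left(-29\right) - 16444} = \sqrt{-261 - 16444} = \sqrt{-16705} = i \sqrt{16705}$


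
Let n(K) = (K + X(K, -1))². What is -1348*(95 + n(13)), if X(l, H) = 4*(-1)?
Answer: -237248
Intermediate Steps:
X(l, H) = -4
n(K) = (-4 + K)² (n(K) = (K - 4)² = (-4 + K)²)
-1348*(95 + n(13)) = -1348*(95 + (-4 + 13)²) = -1348*(95 + 9²) = -1348*(95 + 81) = -1348*176 = -237248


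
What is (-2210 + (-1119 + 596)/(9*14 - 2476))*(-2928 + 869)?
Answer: 10692339643/2350 ≈ 4.5499e+6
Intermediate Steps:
(-2210 + (-1119 + 596)/(9*14 - 2476))*(-2928 + 869) = (-2210 - 523/(126 - 2476))*(-2059) = (-2210 - 523/(-2350))*(-2059) = (-2210 - 523*(-1/2350))*(-2059) = (-2210 + 523/2350)*(-2059) = -5192977/2350*(-2059) = 10692339643/2350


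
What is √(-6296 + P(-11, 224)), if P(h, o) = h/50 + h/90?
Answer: I*√1416677/15 ≈ 79.349*I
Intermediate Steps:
P(h, o) = 7*h/225 (P(h, o) = h*(1/50) + h*(1/90) = h/50 + h/90 = 7*h/225)
√(-6296 + P(-11, 224)) = √(-6296 + (7/225)*(-11)) = √(-6296 - 77/225) = √(-1416677/225) = I*√1416677/15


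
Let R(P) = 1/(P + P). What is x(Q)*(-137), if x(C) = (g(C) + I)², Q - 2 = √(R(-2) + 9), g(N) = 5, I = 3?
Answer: -8768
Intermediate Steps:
R(P) = 1/(2*P)
Q = 2 + √35/2 (Q = 2 + √((½)/(-2) + 9) = 2 + √((½)*(-½) + 9) = 2 + √(-¼ + 9) = 2 + √(35/4) = 2 + √35/2 ≈ 4.9580)
x(C) = 64 (x(C) = (5 + 3)² = 8² = 64)
x(Q)*(-137) = 64*(-137) = -8768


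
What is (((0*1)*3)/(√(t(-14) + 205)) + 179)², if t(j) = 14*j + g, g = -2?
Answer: 32041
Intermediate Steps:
t(j) = -2 + 14*j (t(j) = 14*j - 2 = -2 + 14*j)
(((0*1)*3)/(√(t(-14) + 205)) + 179)² = (((0*1)*3)/(√((-2 + 14*(-14)) + 205)) + 179)² = ((0*3)/(√((-2 - 196) + 205)) + 179)² = (0/(√(-198 + 205)) + 179)² = (0/(√7) + 179)² = (0*(√7/7) + 179)² = (0 + 179)² = 179² = 32041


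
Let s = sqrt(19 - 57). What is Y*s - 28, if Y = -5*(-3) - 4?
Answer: -28 + 11*I*sqrt(38) ≈ -28.0 + 67.809*I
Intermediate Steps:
s = I*sqrt(38) (s = sqrt(-38) = I*sqrt(38) ≈ 6.1644*I)
Y = 11 (Y = 15 - 4 = 11)
Y*s - 28 = 11*(I*sqrt(38)) - 28 = 11*I*sqrt(38) - 28 = -28 + 11*I*sqrt(38)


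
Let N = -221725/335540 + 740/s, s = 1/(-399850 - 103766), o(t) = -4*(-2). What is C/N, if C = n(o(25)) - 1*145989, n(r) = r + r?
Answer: 9795956084/25009530315065 ≈ 0.00039169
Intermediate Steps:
o(t) = 8
n(r) = 2*r
C = -145973 (C = 2*8 - 1*145989 = 16 - 145989 = -145973)
s = -1/503616 (s = 1/(-503616) = -1/503616 ≈ -1.9856e-6)
N = -25009530315065/67108 (N = -221725/335540 + 740/(-1/503616) = -221725*1/335540 + 740*(-503616) = -44345/67108 - 372675840 = -25009530315065/67108 ≈ -3.7268e+8)
C/N = -145973/(-25009530315065/67108) = -145973*(-67108/25009530315065) = 9795956084/25009530315065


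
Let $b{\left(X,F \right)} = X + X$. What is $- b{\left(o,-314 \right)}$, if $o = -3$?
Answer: $6$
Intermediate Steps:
$b{\left(X,F \right)} = 2 X$
$- b{\left(o,-314 \right)} = - 2 \left(-3\right) = \left(-1\right) \left(-6\right) = 6$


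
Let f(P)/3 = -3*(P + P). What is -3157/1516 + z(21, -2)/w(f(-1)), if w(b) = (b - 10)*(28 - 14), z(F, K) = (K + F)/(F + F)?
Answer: -3705431/1782816 ≈ -2.0784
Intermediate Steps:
z(F, K) = (F + K)/(2*F) (z(F, K) = (F + K)/((2*F)) = (F + K)*(1/(2*F)) = (F + K)/(2*F))
f(P) = -18*P (f(P) = 3*(-3*(P + P)) = 3*(-6*P) = -18*P)
w(b) = -140 + 14*b (w(b) = (-10 + b)*14 = -140 + 14*b)
-3157/1516 + z(21, -2)/w(f(-1)) = -3157/1516 + ((½)*(21 - 2)/21)/(-140 + 14*(-18*(-1))) = -3157*1/1516 + ((½)*(1/21)*19)/(-140 + 14*18) = -3157/1516 + 19/(42*(-140 + 252)) = -3157/1516 + (19/42)/112 = -3157/1516 + (19/42)*(1/112) = -3157/1516 + 19/4704 = -3705431/1782816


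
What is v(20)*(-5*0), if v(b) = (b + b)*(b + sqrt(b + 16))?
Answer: 0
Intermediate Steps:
v(b) = 2*b*(b + sqrt(16 + b)) (v(b) = (2*b)*(b + sqrt(16 + b)) = 2*b*(b + sqrt(16 + b)))
v(20)*(-5*0) = (2*20*(20 + sqrt(16 + 20)))*(-5*0) = (2*20*(20 + sqrt(36)))*0 = (2*20*(20 + 6))*0 = (2*20*26)*0 = 1040*0 = 0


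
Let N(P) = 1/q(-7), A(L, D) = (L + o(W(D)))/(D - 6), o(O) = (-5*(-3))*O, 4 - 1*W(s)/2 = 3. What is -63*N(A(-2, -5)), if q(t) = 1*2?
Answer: -63/2 ≈ -31.500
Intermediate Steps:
W(s) = 2 (W(s) = 8 - 2*3 = 8 - 6 = 2)
o(O) = 15*O
q(t) = 2
A(L, D) = (30 + L)/(-6 + D) (A(L, D) = (L + 15*2)/(D - 6) = (L + 30)/(-6 + D) = (30 + L)/(-6 + D))
N(P) = ½ (N(P) = 1/2 = ½)
-63*N(A(-2, -5)) = -63*½ = -63/2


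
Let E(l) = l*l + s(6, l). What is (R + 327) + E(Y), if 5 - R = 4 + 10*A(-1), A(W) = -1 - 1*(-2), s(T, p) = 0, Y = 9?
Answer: 399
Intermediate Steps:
A(W) = 1 (A(W) = -1 + 2 = 1)
E(l) = l² (E(l) = l*l + 0 = l² + 0 = l²)
R = -9 (R = 5 - (4 + 10*1) = 5 - (4 + 10) = 5 - 1*14 = 5 - 14 = -9)
(R + 327) + E(Y) = (-9 + 327) + 9² = 318 + 81 = 399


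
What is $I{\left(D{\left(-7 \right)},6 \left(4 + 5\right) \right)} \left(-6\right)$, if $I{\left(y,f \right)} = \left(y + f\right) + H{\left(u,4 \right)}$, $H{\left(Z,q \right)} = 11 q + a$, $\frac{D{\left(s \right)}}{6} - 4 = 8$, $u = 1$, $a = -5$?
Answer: $-990$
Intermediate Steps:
$D{\left(s \right)} = 72$ ($D{\left(s \right)} = 24 + 6 \cdot 8 = 24 + 48 = 72$)
$H{\left(Z,q \right)} = -5 + 11 q$ ($H{\left(Z,q \right)} = 11 q - 5 = -5 + 11 q$)
$I{\left(y,f \right)} = 39 + f + y$ ($I{\left(y,f \right)} = \left(y + f\right) + \left(-5 + 11 \cdot 4\right) = \left(f + y\right) + \left(-5 + 44\right) = \left(f + y\right) + 39 = 39 + f + y$)
$I{\left(D{\left(-7 \right)},6 \left(4 + 5\right) \right)} \left(-6\right) = \left(39 + 6 \left(4 + 5\right) + 72\right) \left(-6\right) = \left(39 + 6 \cdot 9 + 72\right) \left(-6\right) = \left(39 + 54 + 72\right) \left(-6\right) = 165 \left(-6\right) = -990$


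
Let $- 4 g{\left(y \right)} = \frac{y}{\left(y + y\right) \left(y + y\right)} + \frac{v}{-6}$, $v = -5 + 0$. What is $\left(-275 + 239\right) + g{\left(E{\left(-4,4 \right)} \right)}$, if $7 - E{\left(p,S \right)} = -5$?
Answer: $- \frac{6953}{192} \approx -36.214$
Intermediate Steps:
$v = -5$
$E{\left(p,S \right)} = 12$ ($E{\left(p,S \right)} = 7 - -5 = 7 + 5 = 12$)
$g{\left(y \right)} = - \frac{5}{24} - \frac{1}{16 y}$ ($g{\left(y \right)} = - \frac{\frac{y}{\left(y + y\right) \left(y + y\right)} - \frac{5}{-6}}{4} = - \frac{\frac{y}{2 y 2 y} - - \frac{5}{6}}{4} = - \frac{\frac{y}{4 y^{2}} + \frac{5}{6}}{4} = - \frac{y \frac{1}{4 y^{2}} + \frac{5}{6}}{4} = - \frac{\frac{1}{4 y} + \frac{5}{6}}{4} = - \frac{\frac{5}{6} + \frac{1}{4 y}}{4} = - \frac{5}{24} - \frac{1}{16 y}$)
$\left(-275 + 239\right) + g{\left(E{\left(-4,4 \right)} \right)} = \left(-275 + 239\right) + \frac{-3 - 120}{48 \cdot 12} = -36 + \frac{1}{48} \cdot \frac{1}{12} \left(-3 - 120\right) = -36 + \frac{1}{48} \cdot \frac{1}{12} \left(-123\right) = -36 - \frac{41}{192} = - \frac{6953}{192}$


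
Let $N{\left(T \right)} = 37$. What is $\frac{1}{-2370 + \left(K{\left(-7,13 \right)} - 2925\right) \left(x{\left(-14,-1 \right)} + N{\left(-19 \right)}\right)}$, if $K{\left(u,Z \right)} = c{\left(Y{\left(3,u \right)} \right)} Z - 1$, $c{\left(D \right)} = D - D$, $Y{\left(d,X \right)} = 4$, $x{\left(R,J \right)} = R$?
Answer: $- \frac{1}{69668} \approx -1.4354 \cdot 10^{-5}$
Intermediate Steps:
$c{\left(D \right)} = 0$
$K{\left(u,Z \right)} = -1$ ($K{\left(u,Z \right)} = 0 Z - 1 = 0 - 1 = -1$)
$\frac{1}{-2370 + \left(K{\left(-7,13 \right)} - 2925\right) \left(x{\left(-14,-1 \right)} + N{\left(-19 \right)}\right)} = \frac{1}{-2370 + \left(-1 - 2925\right) \left(-14 + 37\right)} = \frac{1}{-2370 - 67298} = \frac{1}{-69668} = - \frac{1}{69668}$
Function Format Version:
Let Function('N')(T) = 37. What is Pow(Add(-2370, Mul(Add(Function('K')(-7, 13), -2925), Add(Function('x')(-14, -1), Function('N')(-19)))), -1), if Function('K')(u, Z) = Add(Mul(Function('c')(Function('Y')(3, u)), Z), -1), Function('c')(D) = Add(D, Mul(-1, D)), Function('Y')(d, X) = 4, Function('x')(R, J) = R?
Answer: Rational(-1, 69668) ≈ -1.4354e-5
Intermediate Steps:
Function('c')(D) = 0
Function('K')(u, Z) = -1 (Function('K')(u, Z) = Add(Mul(0, Z), -1) = Add(0, -1) = -1)
Pow(Add(-2370, Mul(Add(Function('K')(-7, 13), -2925), Add(Function('x')(-14, -1), Function('N')(-19)))), -1) = Pow(Add(-2370, Mul(Add(-1, -2925), Add(-14, 37))), -1) = Pow(Add(-2370, Mul(-2926, 23)), -1) = Pow(Add(-2370, -67298), -1) = Pow(-69668, -1) = Rational(-1, 69668)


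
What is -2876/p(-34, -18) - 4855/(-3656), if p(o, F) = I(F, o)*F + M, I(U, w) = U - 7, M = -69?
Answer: -8664901/1392936 ≈ -6.2206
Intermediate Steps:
I(U, w) = -7 + U
p(o, F) = -69 + F*(-7 + F) (p(o, F) = (-7 + F)*F - 69 = F*(-7 + F) - 69 = -69 + F*(-7 + F))
-2876/p(-34, -18) - 4855/(-3656) = -2876/(-69 - 18*(-7 - 18)) - 4855/(-3656) = -2876/(-69 - 18*(-25)) - 4855*(-1/3656) = -2876/(-69 + 450) + 4855/3656 = -2876/381 + 4855/3656 = -8664901/1392936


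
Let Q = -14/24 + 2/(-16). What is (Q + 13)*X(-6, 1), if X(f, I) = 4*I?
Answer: 295/6 ≈ 49.167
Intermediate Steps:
Q = -17/24 (Q = -14*1/24 + 2*(-1/16) = -7/12 - ⅛ = -17/24 ≈ -0.70833)
(Q + 13)*X(-6, 1) = (-17/24 + 13)*(4*1) = (295/24)*4 = 295/6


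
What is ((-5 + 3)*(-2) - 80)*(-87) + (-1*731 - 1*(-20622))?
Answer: 26503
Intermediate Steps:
((-5 + 3)*(-2) - 80)*(-87) + (-1*731 - 1*(-20622)) = (-2*(-2) - 80)*(-87) + (-731 + 20622) = (4 - 80)*(-87) + 19891 = -76*(-87) + 19891 = 6612 + 19891 = 26503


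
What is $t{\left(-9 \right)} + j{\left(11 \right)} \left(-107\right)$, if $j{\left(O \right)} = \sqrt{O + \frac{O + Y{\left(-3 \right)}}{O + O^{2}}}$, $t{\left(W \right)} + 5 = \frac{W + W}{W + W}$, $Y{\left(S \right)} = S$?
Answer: $-4 - \frac{107 \sqrt{12045}}{33} \approx -359.85$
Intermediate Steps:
$t{\left(W \right)} = -4$ ($t{\left(W \right)} = -5 + \frac{W + W}{W + W} = -5 + \frac{2 W}{2 W} = -5 + 2 W \frac{1}{2 W} = -5 + 1 = -4$)
$j{\left(O \right)} = \sqrt{O + \frac{-3 + O}{O + O^{2}}}$ ($j{\left(O \right)} = \sqrt{O + \frac{O - 3}{O + O^{2}}} = \sqrt{O + \frac{-3 + O}{O + O^{2}}}$)
$t{\left(-9 \right)} + j{\left(11 \right)} \left(-107\right) = -4 + \sqrt{\frac{-3 + 11 + 11^{2} \left(1 + 11\right)}{11 \left(1 + 11\right)}} \left(-107\right) = -4 + \sqrt{\frac{-3 + 11 + 121 \cdot 12}{11 \cdot 12}} \left(-107\right) = -4 + \sqrt{\frac{1}{11} \cdot \frac{1}{12} \left(-3 + 11 + 1452\right)} \left(-107\right) = -4 + \sqrt{\frac{1}{11} \cdot \frac{1}{12} \cdot 1460} \left(-107\right) = -4 + \sqrt{\frac{365}{33}} \left(-107\right) = -4 + \frac{\sqrt{12045}}{33} \left(-107\right) = -4 - \frac{107 \sqrt{12045}}{33}$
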